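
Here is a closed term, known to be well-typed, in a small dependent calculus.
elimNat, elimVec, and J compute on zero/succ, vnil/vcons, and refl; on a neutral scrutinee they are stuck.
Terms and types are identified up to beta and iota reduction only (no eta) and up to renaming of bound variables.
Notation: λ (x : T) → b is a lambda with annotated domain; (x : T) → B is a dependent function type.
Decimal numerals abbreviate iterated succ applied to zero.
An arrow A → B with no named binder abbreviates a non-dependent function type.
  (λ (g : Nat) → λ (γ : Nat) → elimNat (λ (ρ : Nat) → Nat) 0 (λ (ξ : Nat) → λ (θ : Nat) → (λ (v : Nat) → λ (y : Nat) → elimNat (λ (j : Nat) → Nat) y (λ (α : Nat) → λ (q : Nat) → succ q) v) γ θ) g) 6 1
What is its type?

type:
  Nat


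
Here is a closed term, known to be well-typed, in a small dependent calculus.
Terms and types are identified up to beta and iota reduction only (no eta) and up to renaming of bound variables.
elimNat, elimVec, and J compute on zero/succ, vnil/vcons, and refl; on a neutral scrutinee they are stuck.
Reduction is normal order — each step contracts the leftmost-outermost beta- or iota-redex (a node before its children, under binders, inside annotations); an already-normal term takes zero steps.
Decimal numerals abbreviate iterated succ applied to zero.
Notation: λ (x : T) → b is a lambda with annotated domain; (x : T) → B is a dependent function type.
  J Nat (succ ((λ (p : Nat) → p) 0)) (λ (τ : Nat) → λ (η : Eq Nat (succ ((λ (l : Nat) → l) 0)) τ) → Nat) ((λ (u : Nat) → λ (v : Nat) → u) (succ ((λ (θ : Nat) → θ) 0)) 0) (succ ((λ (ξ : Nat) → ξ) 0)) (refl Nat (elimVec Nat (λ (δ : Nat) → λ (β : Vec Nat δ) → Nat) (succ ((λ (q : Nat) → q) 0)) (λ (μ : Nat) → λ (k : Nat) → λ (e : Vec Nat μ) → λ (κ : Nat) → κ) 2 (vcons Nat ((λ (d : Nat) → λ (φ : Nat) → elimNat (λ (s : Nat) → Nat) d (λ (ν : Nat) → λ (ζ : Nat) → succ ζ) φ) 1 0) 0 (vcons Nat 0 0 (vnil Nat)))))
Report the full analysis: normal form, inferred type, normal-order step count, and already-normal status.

reduced normal form:
  1
type:
  Nat
steps to reach normal form (normal order): 4
started in normal form: no
first redex: a J iota-redex


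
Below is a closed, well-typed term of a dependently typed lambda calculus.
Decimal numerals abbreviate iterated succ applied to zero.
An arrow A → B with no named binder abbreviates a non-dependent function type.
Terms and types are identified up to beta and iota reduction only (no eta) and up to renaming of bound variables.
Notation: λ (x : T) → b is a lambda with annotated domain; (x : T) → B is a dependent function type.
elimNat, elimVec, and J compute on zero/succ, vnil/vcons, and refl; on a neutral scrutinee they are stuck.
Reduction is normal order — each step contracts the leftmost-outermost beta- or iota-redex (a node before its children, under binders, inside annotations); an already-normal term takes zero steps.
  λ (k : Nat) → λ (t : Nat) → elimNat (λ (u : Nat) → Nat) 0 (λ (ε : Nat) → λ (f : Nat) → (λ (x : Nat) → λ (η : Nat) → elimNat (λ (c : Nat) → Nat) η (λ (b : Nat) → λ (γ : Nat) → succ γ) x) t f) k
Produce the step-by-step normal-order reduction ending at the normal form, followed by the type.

reduction (normal order):
  λ (k : Nat) → λ (t : Nat) → elimNat (λ (u : Nat) → Nat) 0 (λ (ε : Nat) → λ (f : Nat) → (λ (x : Nat) → λ (η : Nat) → elimNat (λ (c : Nat) → Nat) η (λ (b : Nat) → λ (γ : Nat) → succ γ) x) t f) k
  ~> λ (k : Nat) → λ (t : Nat) → elimNat (λ (u : Nat) → Nat) 0 (λ (ε : Nat) → λ (f : Nat) → (λ (x : Nat) → elimNat (λ (η : Nat) → Nat) x (λ (c : Nat) → λ (b : Nat) → succ b) t) f) k
  ~> λ (k : Nat) → λ (t : Nat) → elimNat (λ (u : Nat) → Nat) 0 (λ (ε : Nat) → λ (f : Nat) → elimNat (λ (x : Nat) → Nat) f (λ (η : Nat) → λ (c : Nat) → succ c) t) k
the term's type:
  Nat → Nat → Nat


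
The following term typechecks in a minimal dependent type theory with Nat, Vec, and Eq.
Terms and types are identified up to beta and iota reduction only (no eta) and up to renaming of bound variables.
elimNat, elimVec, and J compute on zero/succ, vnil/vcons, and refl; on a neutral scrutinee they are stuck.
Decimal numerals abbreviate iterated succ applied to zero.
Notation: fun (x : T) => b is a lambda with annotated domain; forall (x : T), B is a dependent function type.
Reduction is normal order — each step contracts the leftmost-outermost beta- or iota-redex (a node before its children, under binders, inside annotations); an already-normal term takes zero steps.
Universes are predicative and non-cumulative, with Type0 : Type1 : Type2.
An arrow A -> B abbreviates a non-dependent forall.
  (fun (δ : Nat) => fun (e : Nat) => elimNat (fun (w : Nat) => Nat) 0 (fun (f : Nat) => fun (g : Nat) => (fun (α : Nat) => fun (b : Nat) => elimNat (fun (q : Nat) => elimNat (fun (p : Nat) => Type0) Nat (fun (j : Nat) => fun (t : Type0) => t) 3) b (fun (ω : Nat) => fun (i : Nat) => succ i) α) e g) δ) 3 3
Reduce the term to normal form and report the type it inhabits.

reduced normal form:
  9
type:
  Nat


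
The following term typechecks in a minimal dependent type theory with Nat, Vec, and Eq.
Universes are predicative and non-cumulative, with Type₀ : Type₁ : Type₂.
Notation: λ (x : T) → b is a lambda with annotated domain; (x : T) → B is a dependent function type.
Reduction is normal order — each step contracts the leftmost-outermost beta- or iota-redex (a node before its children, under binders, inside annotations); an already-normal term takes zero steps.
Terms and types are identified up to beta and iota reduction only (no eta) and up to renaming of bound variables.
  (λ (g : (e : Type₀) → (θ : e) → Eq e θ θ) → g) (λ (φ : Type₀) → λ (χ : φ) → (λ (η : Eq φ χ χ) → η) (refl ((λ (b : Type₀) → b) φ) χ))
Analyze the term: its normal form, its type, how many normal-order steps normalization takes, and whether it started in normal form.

resulting normal form:
  λ (g : Type₀) → λ (e : g) → refl g e
inferred type:
  (g : Type₀) → (e : g) → Eq g e e
normal-order step count: 3
term was already normal: no
first contracted redex: a beta-redex


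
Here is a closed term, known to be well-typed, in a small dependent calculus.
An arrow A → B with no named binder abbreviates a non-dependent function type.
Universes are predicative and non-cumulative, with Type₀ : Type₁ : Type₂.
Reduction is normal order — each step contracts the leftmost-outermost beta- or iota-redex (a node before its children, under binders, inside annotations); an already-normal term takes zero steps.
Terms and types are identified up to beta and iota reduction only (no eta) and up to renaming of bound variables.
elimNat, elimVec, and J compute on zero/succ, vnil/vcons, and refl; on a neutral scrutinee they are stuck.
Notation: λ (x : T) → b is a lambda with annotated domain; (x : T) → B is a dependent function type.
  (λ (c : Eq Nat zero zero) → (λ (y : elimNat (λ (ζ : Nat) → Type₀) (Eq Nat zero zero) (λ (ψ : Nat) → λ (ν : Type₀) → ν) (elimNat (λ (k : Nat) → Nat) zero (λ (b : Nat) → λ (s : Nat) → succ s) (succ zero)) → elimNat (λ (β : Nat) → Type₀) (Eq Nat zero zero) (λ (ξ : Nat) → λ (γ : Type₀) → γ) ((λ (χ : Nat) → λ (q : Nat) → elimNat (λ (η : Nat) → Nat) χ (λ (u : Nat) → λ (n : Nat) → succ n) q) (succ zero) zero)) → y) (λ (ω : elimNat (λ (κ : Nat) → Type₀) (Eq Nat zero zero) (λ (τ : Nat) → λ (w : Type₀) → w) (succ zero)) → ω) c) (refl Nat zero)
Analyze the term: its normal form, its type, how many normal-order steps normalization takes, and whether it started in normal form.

resulting normal form:
  refl Nat zero
type:
  Eq Nat zero zero
steps to reach normal form (normal order): 3
started in normal form: no
first contracted redex: a beta-redex


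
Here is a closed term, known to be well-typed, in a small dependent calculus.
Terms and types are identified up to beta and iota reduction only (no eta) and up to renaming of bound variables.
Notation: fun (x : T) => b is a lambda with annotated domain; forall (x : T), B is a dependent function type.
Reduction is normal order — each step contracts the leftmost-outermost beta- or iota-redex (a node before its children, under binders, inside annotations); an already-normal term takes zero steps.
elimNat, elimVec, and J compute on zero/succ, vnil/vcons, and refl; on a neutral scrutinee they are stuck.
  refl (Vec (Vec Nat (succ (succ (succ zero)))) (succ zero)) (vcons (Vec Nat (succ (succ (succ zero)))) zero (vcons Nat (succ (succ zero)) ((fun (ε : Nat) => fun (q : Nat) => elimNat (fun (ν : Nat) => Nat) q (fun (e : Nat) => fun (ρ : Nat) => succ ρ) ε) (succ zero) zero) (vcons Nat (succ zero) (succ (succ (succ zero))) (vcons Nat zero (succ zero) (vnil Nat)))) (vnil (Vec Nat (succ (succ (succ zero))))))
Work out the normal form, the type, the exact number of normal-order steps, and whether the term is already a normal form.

reduced normal form:
  refl (Vec (Vec Nat (succ (succ (succ zero)))) (succ zero)) (vcons (Vec Nat (succ (succ (succ zero)))) zero (vcons Nat (succ (succ zero)) (succ zero) (vcons Nat (succ zero) (succ (succ (succ zero))) (vcons Nat zero (succ zero) (vnil Nat)))) (vnil (Vec Nat (succ (succ (succ zero))))))
inferred type:
  Eq (Vec (Vec Nat (succ (succ (succ zero)))) (succ zero)) (vcons (Vec Nat (succ (succ (succ zero)))) zero (vcons Nat (succ (succ zero)) (succ zero) (vcons Nat (succ zero) (succ (succ (succ zero))) (vcons Nat zero (succ zero) (vnil Nat)))) (vnil (Vec Nat (succ (succ (succ zero)))))) (vcons (Vec Nat (succ (succ (succ zero)))) zero (vcons Nat (succ (succ zero)) (succ zero) (vcons Nat (succ zero) (succ (succ (succ zero))) (vcons Nat zero (succ zero) (vnil Nat)))) (vnil (Vec Nat (succ (succ (succ zero))))))
normal-order step count: 6
term was already normal: no
first contracted redex: a beta-redex


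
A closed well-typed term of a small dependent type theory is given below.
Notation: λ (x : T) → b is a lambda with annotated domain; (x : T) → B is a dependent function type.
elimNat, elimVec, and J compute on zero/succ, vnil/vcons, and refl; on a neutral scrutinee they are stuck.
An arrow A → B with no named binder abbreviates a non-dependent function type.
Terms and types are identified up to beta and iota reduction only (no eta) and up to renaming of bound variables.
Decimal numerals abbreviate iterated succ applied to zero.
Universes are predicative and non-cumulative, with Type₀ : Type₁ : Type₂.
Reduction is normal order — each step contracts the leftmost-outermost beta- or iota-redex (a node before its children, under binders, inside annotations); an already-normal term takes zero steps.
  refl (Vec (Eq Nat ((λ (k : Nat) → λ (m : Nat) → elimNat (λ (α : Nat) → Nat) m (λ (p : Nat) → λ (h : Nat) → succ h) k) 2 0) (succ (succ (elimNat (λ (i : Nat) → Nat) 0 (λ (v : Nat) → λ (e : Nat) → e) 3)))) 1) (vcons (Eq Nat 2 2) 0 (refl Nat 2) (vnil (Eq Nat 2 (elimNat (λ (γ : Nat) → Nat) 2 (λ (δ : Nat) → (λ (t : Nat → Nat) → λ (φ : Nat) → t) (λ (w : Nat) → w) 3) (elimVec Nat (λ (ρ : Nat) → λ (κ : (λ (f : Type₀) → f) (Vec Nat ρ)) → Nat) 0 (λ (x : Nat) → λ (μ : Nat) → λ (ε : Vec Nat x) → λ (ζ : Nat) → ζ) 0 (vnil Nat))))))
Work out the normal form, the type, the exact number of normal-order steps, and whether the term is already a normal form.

reduced normal form:
  refl (Vec (Eq Nat 2 2) 1) (vcons (Eq Nat 2 2) 0 (refl Nat 2) (vnil (Eq Nat 2 2)))
inferred type:
  Eq (Vec (Eq Nat 2 2) 1) (vcons (Eq Nat 2 2) 0 (refl Nat 2) (vnil (Eq Nat 2 2))) (vcons (Eq Nat 2 2) 0 (refl Nat 2) (vnil (Eq Nat 2 2)))
steps to reach normal form (normal order): 23
started in normal form: no
first contracted redex: a beta-redex


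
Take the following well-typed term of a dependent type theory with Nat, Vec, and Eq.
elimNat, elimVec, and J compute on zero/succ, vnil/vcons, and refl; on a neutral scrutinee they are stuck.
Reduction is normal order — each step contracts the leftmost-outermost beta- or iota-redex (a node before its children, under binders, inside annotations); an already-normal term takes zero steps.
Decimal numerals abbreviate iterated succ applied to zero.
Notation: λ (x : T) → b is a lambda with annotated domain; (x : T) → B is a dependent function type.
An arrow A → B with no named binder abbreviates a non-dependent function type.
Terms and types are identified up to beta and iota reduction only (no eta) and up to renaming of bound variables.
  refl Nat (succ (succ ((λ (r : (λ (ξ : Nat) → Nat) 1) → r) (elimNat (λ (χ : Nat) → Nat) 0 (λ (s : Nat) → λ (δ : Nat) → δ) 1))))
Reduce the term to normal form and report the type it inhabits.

reduced normal form:
  refl Nat 2
type:
  Eq Nat 2 2
observation: contracting a beta-redex first, the term normalizes in 5 steps.


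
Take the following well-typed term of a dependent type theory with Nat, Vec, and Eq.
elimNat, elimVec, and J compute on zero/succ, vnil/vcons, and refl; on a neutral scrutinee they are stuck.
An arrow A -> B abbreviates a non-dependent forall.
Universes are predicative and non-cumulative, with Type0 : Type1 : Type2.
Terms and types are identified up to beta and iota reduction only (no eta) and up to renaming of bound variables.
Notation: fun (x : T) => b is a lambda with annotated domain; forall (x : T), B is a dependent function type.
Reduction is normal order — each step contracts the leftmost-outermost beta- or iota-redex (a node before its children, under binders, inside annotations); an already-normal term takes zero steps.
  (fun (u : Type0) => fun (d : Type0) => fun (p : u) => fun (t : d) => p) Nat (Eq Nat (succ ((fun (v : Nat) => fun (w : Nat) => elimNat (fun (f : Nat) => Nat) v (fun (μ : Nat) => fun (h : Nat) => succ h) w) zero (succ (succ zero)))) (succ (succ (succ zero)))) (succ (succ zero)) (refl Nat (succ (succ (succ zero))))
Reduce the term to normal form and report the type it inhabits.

normal form:
  succ (succ zero)
inferred type:
  Nat
observation: contracting a beta-redex first, the term normalizes in 4 steps.


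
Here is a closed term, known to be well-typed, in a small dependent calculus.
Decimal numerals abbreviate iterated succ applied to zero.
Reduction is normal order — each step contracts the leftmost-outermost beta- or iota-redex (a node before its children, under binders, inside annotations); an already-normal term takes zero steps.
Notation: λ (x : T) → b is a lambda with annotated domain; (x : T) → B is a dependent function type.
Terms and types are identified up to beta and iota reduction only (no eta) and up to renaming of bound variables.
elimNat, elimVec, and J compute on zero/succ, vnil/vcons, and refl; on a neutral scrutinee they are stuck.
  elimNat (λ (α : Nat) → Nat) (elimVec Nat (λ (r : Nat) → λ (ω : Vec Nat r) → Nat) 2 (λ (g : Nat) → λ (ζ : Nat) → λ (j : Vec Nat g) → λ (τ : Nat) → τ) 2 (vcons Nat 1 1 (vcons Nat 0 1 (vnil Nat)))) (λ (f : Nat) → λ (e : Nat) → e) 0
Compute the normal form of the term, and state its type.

reduced normal form:
  2
the term's type:
  Nat
observation: the term reaches its normal form after 12 normal-order steps.


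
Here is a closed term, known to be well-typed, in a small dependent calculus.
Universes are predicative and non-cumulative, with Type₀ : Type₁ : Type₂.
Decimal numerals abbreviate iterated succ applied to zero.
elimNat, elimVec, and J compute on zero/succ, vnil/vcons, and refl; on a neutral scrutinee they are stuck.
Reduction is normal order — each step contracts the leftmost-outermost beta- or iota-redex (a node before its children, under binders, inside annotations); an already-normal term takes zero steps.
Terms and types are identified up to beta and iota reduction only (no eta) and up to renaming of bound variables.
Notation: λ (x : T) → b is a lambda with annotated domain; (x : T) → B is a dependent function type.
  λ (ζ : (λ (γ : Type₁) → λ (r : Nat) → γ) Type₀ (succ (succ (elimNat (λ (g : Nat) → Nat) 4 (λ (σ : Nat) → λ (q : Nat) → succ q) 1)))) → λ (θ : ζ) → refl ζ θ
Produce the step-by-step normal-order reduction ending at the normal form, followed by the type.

normal-order reduction sequence:
  λ (ζ : (λ (γ : Type₁) → λ (r : Nat) → γ) Type₀ (succ (succ (elimNat (λ (g : Nat) → Nat) 4 (λ (σ : Nat) → λ (q : Nat) → succ q) 1)))) → λ (θ : ζ) → refl ζ θ
  ~> λ (ζ : (λ (γ : Nat) → Type₀) (succ (succ (elimNat (λ (r : Nat) → Nat) 4 (λ (g : Nat) → λ (σ : Nat) → succ σ) 1)))) → λ (q : ζ) → refl ζ q
  ~> λ (ζ : Type₀) → λ (γ : ζ) → refl ζ γ
the term's type:
  (ζ : Type₀) → (γ : ζ) → Eq ζ γ γ


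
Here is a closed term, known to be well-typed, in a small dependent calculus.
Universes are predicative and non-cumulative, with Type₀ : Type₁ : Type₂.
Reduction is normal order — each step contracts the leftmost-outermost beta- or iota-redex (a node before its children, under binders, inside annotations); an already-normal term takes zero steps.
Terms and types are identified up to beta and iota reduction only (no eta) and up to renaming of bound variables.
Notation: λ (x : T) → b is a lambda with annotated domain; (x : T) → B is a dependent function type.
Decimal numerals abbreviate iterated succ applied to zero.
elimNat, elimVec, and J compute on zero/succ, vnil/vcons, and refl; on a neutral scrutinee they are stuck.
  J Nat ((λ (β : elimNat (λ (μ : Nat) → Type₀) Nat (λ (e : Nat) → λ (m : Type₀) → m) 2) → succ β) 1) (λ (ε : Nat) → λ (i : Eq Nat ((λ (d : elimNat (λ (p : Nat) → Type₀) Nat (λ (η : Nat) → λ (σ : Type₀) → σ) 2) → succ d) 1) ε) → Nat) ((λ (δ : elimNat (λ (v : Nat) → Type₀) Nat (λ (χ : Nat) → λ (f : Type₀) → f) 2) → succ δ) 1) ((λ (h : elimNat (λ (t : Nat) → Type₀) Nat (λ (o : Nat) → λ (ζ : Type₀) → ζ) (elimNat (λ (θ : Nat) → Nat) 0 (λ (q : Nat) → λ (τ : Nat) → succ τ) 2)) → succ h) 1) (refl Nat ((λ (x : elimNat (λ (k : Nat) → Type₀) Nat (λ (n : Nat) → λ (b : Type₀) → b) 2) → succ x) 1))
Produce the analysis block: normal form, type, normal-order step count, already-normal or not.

reduced normal form:
  2
type:
  Nat
normal-order step count: 2
started in normal form: no
first redex: a J iota-redex


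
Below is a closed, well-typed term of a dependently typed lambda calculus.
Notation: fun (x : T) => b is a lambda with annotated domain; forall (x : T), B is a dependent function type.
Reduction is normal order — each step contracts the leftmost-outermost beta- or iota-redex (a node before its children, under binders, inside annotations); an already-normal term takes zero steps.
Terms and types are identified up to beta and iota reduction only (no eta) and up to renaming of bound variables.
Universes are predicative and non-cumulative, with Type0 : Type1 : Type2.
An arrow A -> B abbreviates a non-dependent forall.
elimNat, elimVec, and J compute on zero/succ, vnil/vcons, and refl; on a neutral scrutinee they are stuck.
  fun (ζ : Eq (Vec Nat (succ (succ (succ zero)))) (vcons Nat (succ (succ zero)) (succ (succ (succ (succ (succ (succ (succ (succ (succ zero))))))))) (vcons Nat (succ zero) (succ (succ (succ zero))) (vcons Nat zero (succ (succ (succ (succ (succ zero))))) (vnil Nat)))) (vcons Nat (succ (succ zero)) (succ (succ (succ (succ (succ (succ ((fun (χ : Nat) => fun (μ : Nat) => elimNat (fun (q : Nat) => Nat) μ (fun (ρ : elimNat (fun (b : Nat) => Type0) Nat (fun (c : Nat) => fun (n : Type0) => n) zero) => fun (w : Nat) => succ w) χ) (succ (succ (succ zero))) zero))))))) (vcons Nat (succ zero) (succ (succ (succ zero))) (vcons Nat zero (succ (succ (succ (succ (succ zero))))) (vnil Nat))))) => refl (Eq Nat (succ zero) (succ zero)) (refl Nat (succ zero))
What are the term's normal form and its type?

reduced normal form:
  fun (ζ : Eq (Vec Nat (succ (succ (succ zero)))) (vcons Nat (succ (succ zero)) (succ (succ (succ (succ (succ (succ (succ (succ (succ zero))))))))) (vcons Nat (succ zero) (succ (succ (succ zero))) (vcons Nat zero (succ (succ (succ (succ (succ zero))))) (vnil Nat)))) (vcons Nat (succ (succ zero)) (succ (succ (succ (succ (succ (succ (succ (succ (succ zero))))))))) (vcons Nat (succ zero) (succ (succ (succ zero))) (vcons Nat zero (succ (succ (succ (succ (succ zero))))) (vnil Nat))))) => refl (Eq Nat (succ zero) (succ zero)) (refl Nat (succ zero))
inferred type:
  Eq (Vec Nat (succ (succ (succ zero)))) (vcons Nat (succ (succ zero)) (succ (succ (succ (succ (succ (succ (succ (succ (succ zero))))))))) (vcons Nat (succ zero) (succ (succ (succ zero))) (vcons Nat zero (succ (succ (succ (succ (succ zero))))) (vnil Nat)))) (vcons Nat (succ (succ zero)) (succ (succ (succ (succ (succ (succ (succ (succ (succ zero))))))))) (vcons Nat (succ zero) (succ (succ (succ zero))) (vcons Nat zero (succ (succ (succ (succ (succ zero))))) (vnil Nat)))) -> Eq (Eq Nat (succ zero) (succ zero)) (refl Nat (succ zero)) (refl Nat (succ zero))
observation: contracting a beta-redex first, the term normalizes in 12 steps.


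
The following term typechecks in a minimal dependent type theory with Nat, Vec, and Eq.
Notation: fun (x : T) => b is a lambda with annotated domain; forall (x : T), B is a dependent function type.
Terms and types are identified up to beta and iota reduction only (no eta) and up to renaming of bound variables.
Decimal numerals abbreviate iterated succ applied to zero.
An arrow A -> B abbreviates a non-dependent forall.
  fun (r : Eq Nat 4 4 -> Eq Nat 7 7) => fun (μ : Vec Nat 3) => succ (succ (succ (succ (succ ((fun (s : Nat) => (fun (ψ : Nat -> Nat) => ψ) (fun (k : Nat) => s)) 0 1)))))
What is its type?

inferred type:
  (Eq Nat 4 4 -> Eq Nat 7 7) -> Vec Nat 3 -> Nat


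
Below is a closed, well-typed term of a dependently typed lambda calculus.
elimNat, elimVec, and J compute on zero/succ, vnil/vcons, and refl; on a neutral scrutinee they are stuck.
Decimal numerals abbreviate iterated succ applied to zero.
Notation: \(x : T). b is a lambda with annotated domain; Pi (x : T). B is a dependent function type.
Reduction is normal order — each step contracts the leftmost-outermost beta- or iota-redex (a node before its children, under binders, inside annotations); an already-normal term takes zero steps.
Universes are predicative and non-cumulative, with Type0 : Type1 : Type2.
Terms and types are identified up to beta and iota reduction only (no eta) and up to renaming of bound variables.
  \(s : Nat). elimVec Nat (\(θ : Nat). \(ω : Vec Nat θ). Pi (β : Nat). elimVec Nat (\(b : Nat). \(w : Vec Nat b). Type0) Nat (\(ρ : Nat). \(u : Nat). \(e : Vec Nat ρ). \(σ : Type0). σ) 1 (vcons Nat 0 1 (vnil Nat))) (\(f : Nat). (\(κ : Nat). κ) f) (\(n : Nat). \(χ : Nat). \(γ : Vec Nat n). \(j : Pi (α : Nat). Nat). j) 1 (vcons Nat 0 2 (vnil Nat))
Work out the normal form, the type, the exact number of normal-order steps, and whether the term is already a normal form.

normal form:
  \(s : Nat). \(θ : Nat). θ
type:
  Pi (s : Nat). Pi (θ : Nat). Nat
reduction steps (normal order): 7
already normal: no
first redex: an elimVec iota-redex


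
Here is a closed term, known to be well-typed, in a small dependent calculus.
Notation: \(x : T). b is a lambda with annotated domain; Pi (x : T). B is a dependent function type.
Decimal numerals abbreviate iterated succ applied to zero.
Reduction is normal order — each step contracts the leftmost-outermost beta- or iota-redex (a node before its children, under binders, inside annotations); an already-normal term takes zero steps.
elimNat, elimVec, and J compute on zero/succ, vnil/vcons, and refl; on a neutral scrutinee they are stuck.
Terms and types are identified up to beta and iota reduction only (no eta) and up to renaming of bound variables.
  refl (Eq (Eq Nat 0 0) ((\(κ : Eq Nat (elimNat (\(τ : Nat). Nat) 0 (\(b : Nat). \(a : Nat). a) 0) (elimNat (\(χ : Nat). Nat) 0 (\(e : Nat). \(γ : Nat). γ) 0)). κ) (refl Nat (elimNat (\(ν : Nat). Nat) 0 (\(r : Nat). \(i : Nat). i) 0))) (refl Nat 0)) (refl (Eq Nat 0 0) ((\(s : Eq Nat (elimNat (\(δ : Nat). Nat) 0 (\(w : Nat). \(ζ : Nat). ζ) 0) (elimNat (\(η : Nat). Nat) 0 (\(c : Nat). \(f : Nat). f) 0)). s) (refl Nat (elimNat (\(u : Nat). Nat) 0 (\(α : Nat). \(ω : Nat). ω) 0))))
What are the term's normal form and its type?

normal form:
  refl (Eq (Eq Nat 0 0) (refl Nat 0) (refl Nat 0)) (refl (Eq Nat 0 0) (refl Nat 0))
inferred type:
  Eq (Eq (Eq Nat 0 0) (refl Nat 0) (refl Nat 0)) (refl (Eq Nat 0 0) (refl Nat 0)) (refl (Eq Nat 0 0) (refl Nat 0))
observation: reduction starts at a beta-redex, and 4 normal-order steps reach the normal form.


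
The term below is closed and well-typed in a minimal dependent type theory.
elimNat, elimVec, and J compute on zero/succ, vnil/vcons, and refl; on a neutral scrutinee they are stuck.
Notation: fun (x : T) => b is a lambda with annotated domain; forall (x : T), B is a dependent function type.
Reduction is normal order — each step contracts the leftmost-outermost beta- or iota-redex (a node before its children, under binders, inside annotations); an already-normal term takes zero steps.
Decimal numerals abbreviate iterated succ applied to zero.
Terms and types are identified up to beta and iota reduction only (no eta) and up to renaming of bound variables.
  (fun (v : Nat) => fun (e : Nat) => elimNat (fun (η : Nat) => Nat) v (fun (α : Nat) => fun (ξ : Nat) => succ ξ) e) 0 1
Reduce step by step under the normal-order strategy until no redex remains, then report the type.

normal-order reduction:
  (fun (v : Nat) => fun (e : Nat) => elimNat (fun (η : Nat) => Nat) v (fun (α : Nat) => fun (ξ : Nat) => succ ξ) e) 0 1
  ~> (fun (v : Nat) => elimNat (fun (e : Nat) => Nat) 0 (fun (η : Nat) => fun (α : Nat) => succ α) v) 1
  ~> elimNat (fun (v : Nat) => Nat) 0 (fun (e : Nat) => fun (η : Nat) => succ η) 1
  ~> (fun (v : Nat) => fun (e : Nat) => succ e) 0 (elimNat (fun (η : Nat) => Nat) 0 (fun (α : Nat) => fun (ξ : Nat) => succ ξ) 0)
  ~> (fun (v : Nat) => succ v) (elimNat (fun (e : Nat) => Nat) 0 (fun (η : Nat) => fun (α : Nat) => succ α) 0)
  ~> succ (elimNat (fun (v : Nat) => Nat) 0 (fun (e : Nat) => fun (η : Nat) => succ η) 0)
  ~> 1
type:
  Nat


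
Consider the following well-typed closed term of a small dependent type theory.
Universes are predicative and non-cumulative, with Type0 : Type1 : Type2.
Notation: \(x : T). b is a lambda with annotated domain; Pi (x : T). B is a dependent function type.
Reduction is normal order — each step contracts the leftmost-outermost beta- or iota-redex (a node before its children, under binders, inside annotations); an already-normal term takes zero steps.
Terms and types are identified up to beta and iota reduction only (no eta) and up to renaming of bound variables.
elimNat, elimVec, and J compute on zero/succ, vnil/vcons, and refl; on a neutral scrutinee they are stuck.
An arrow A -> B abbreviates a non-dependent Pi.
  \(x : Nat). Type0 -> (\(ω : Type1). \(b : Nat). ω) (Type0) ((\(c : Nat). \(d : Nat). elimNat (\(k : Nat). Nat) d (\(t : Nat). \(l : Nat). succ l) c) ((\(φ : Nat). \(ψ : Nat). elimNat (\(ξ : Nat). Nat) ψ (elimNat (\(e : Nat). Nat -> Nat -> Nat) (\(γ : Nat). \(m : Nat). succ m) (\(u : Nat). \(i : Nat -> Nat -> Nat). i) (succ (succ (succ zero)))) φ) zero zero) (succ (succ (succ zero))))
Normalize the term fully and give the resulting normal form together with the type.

normal form:
  \(x : Nat). Type0 -> Type0
type:
  Nat -> Type1
observation: reduction starts at a beta-redex, and 2 normal-order steps reach the normal form.


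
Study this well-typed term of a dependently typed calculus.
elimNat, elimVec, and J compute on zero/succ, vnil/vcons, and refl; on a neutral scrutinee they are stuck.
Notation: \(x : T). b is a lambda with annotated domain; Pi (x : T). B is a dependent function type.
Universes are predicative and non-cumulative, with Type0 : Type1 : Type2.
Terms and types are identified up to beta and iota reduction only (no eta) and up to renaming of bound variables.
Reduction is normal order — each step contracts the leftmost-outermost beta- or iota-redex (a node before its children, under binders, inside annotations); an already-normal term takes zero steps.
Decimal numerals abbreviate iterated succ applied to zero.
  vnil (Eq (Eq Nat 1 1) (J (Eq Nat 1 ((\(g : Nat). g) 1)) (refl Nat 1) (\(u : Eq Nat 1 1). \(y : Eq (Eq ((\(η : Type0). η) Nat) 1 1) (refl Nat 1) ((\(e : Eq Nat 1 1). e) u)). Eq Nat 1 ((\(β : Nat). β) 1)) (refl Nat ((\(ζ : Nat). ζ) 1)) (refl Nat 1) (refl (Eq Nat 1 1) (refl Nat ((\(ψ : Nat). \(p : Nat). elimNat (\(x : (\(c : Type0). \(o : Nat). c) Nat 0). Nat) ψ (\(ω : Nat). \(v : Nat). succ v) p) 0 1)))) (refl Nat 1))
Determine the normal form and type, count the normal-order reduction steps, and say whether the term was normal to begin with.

resulting normal form:
  vnil (Eq (Eq Nat 1 1) (refl Nat 1) (refl Nat 1))
inferred type:
  Vec (Eq (Eq Nat 1 1) (refl Nat 1) (refl Nat 1)) 0
steps to reach normal form (normal order): 2
term was already normal: no
first redex: a J iota-redex


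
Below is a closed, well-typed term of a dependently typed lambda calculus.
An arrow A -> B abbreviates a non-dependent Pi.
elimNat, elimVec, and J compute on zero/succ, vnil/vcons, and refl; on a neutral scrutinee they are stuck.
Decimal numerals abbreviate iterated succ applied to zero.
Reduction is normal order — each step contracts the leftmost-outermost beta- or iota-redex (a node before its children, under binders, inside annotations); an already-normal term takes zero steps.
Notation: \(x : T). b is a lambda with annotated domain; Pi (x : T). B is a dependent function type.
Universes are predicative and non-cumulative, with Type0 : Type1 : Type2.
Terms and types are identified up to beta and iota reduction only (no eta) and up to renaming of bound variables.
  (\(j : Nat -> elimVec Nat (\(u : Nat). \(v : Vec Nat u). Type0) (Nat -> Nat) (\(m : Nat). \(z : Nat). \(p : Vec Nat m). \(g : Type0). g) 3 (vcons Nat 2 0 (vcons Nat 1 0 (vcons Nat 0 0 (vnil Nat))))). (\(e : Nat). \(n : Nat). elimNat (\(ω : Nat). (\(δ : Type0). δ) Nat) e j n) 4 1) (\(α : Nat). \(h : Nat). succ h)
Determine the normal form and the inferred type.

resulting normal form:
  5
the term's type:
  Nat
observation: normalization takes exactly 7 steps under the normal-order strategy.


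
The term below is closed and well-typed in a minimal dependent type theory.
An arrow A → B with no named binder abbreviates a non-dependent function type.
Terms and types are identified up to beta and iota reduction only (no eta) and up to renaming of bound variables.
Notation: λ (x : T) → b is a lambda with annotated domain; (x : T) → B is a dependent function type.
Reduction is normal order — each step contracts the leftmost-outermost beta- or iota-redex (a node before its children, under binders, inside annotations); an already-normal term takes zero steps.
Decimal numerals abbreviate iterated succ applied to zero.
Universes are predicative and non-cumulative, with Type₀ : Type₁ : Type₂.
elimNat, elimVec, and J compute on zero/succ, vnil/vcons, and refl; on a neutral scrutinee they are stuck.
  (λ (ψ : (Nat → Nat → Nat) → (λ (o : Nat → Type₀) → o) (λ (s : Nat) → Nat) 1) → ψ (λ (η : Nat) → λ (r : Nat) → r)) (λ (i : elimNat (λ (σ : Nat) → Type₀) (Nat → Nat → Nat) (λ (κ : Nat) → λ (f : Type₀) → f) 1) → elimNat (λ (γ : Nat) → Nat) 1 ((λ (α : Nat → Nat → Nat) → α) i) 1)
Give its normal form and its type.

normal form:
  1
type:
  Nat
observation: the leftmost-outermost redex is a beta-redex, and normalization takes 7 steps.


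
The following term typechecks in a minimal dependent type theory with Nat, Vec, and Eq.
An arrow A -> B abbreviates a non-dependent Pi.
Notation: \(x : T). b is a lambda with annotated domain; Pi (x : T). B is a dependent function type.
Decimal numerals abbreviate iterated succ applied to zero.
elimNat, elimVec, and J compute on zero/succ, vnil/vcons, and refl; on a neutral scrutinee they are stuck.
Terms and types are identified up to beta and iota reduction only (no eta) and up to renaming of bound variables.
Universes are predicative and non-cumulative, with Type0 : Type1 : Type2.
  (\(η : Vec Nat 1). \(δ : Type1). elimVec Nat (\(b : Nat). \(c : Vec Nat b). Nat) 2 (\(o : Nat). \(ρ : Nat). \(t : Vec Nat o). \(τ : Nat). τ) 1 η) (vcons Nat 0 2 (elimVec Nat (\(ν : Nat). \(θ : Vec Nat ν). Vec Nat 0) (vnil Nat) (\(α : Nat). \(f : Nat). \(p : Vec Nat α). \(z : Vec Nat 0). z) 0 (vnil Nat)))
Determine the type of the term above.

type:
  Type1 -> Nat


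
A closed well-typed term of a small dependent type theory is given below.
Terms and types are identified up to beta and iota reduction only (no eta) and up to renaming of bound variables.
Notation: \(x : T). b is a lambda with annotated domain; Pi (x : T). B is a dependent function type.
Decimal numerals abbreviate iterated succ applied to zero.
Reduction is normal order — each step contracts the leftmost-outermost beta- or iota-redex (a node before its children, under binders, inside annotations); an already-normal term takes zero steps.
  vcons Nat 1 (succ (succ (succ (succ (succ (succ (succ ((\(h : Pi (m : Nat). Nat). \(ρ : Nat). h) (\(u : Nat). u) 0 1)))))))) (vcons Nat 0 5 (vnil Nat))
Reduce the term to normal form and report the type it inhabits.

resulting normal form:
  vcons Nat 1 8 (vcons Nat 0 5 (vnil Nat))
type:
  Vec Nat 2


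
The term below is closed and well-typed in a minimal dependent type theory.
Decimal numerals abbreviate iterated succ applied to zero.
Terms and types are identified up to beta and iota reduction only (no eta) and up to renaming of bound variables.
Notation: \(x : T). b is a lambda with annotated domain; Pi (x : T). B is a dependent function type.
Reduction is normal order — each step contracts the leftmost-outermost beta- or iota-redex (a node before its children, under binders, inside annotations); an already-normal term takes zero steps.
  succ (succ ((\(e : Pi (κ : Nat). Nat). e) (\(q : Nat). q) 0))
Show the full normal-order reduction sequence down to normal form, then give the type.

reduction (normal order):
  succ (succ ((\(e : Pi (κ : Nat). Nat). e) (\(q : Nat). q) 0))
  ~> succ (succ ((\(e : Nat). e) 0))
  ~> 2
the term's type:
  Nat


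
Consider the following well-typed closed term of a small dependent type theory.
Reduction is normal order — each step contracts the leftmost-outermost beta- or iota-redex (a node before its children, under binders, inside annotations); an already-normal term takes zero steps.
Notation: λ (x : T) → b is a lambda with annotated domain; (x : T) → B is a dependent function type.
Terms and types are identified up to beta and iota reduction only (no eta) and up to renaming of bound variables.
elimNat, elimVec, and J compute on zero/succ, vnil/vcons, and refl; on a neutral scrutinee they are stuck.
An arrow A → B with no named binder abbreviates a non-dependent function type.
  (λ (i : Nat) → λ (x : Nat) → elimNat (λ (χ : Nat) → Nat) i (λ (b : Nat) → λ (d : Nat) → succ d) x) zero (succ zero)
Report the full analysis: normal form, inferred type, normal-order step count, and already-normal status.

resulting normal form:
  succ zero
the term's type:
  Nat
normal-order step count: 6
already normal: no
first redex: a beta-redex


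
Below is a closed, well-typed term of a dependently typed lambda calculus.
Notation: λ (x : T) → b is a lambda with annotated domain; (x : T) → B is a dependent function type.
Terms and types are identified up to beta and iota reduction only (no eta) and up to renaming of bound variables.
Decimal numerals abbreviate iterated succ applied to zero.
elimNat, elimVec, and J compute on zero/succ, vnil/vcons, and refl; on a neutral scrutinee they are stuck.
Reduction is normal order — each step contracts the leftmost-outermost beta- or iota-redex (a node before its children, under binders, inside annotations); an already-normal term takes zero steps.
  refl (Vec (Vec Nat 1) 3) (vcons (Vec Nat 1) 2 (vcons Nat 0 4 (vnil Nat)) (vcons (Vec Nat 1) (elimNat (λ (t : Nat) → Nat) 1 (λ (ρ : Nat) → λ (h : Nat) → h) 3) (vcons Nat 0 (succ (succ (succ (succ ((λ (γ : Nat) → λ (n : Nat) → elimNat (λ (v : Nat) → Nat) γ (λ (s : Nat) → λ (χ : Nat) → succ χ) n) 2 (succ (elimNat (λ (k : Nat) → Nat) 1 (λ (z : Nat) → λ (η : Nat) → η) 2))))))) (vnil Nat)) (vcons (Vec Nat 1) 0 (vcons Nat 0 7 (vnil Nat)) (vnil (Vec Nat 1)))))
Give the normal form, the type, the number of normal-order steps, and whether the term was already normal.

reduced normal form:
  refl (Vec (Vec Nat 1) 3) (vcons (Vec Nat 1) 2 (vcons Nat 0 4 (vnil Nat)) (vcons (Vec Nat 1) 1 (vcons Nat 0 8 (vnil Nat)) (vcons (Vec Nat 1) 0 (vcons Nat 0 7 (vnil Nat)) (vnil (Vec Nat 1)))))
the term's type:
  Eq (Vec (Vec Nat 1) 3) (vcons (Vec Nat 1) 2 (vcons Nat 0 4 (vnil Nat)) (vcons (Vec Nat 1) 1 (vcons Nat 0 8 (vnil Nat)) (vcons (Vec Nat 1) 0 (vcons Nat 0 7 (vnil Nat)) (vnil (Vec Nat 1))))) (vcons (Vec Nat 1) 2 (vcons Nat 0 4 (vnil Nat)) (vcons (Vec Nat 1) 1 (vcons Nat 0 8 (vnil Nat)) (vcons (Vec Nat 1) 0 (vcons Nat 0 7 (vnil Nat)) (vnil (Vec Nat 1)))))
steps to reach normal form (normal order): 26
started in normal form: no
first redex: an elimNat iota-redex


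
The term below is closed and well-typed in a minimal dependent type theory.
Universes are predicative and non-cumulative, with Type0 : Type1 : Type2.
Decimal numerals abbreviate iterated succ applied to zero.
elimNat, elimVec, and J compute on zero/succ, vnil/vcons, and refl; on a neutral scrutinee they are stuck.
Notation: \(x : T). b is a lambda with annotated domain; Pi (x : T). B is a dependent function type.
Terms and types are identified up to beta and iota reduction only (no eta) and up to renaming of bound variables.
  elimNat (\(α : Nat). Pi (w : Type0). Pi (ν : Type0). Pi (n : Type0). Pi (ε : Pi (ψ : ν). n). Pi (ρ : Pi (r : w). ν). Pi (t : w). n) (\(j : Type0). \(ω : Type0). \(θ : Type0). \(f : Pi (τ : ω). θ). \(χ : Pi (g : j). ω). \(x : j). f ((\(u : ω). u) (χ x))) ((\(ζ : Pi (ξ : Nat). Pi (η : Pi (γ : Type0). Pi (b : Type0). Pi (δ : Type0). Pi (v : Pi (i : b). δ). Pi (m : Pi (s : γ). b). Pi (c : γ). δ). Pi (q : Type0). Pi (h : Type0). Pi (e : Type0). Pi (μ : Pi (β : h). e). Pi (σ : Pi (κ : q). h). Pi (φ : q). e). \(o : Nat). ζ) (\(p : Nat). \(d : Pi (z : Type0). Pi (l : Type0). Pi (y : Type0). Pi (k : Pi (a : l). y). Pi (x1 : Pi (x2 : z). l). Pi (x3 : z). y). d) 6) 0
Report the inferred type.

inferred type:
  Pi (α : Type0). Pi (w : Type0). Pi (ν : Type0). Pi (n : Pi (ε : w). ν). Pi (ψ : Pi (ρ : α). w). Pi (r : α). ν


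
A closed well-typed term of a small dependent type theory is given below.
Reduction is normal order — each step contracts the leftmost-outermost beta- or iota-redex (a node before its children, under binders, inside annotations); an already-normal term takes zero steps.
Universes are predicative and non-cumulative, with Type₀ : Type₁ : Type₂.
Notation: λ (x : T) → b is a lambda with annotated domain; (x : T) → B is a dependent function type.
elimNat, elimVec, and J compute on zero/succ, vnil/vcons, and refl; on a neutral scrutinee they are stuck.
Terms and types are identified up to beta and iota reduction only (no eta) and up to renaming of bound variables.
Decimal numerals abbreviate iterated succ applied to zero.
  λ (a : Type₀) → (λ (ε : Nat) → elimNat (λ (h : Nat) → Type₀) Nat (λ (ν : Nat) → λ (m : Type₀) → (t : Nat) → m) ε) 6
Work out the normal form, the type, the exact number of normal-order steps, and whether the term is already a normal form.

reduced normal form:
  λ (a : Type₀) → (ε : Nat) → (h : Nat) → (ν : Nat) → (m : Nat) → (t : Nat) → (τ : Nat) → Nat
inferred type:
  (a : Type₀) → Type₀
normal-order step count: 20
already normal: no
first redex: a beta-redex
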